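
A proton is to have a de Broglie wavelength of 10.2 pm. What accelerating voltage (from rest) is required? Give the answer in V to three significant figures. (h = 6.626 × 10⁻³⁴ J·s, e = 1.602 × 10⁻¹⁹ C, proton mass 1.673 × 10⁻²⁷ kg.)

V = 7.87 V

p = h/λ = 6.626 × 10⁻³⁴ / 1.020 × 10⁻¹¹ = 6.496 × 10⁻²³ kg·m/s.
KE = p²/(2m) = 1.261 × 10⁻¹⁸ J.
V = KE/e = 1.261 × 10⁻¹⁸ / (1.602 × 10⁻¹⁹) = 7.87 V.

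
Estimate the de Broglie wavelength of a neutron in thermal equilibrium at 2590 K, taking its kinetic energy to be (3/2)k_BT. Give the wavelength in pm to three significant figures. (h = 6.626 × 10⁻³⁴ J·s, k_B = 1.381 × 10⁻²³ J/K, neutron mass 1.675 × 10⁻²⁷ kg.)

λ = 49.4 pm

KE = (3/2)k_BT = 1.5 × 1.381 × 10⁻²³ × 2590 = 5.365 × 10⁻²⁰ J.
p = √(2mKE) = √(2 × 1.675 × 10⁻²⁷ × 5.365 × 10⁻²⁰) = 1.341 × 10⁻²³ kg·m/s.
λ = h/p = 4.94 × 10⁻¹¹ m = 49.4 pm.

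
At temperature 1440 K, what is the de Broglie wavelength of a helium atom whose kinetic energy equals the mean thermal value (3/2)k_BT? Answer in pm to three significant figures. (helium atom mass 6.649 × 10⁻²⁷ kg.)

KE = (3/2)k_BT = 1.5 × 1.381 × 10⁻²³ × 1440 = 2.983 × 10⁻²⁰ J.
p = √(2mKE) = √(2 × 6.649 × 10⁻²⁷ × 2.983 × 10⁻²⁰) = 1.992 × 10⁻²³ kg·m/s.
λ = h/p = 3.33 × 10⁻¹¹ m = 33.3 pm.

λ = 33.3 pm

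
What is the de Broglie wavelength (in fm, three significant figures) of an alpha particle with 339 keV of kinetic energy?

KE = 339 keV = 5.431 × 10⁻¹⁴ J.
p = √(2mKE) = √(2 × 6.645 × 10⁻²⁷ × 5.431 × 10⁻¹⁴) = 2.687 × 10⁻²⁰ kg·m/s.
λ = h/p = 6.626 × 10⁻³⁴ / 2.687 × 10⁻²⁰ = 2.47 × 10⁻¹⁴ m = 24.7 fm.

λ = 24.7 fm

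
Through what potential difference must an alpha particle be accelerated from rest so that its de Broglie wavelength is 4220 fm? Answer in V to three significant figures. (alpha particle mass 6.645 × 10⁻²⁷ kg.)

V = 5.79 V

p = h/λ = 6.626 × 10⁻³⁴ / 4.220 × 10⁻¹² = 1.570 × 10⁻²² kg·m/s.
KE = p²/(2m) = 1.855 × 10⁻¹⁸ J.
V = KE/2e = 1.855 × 10⁻¹⁸ / (2 × 1.602 × 10⁻¹⁹) = 5.79 V.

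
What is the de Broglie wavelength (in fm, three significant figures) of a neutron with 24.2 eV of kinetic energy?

KE = 24.2 eV = 3.877 × 10⁻¹⁸ J.
p = √(2mKE) = √(2 × 1.675 × 10⁻²⁷ × 3.877 × 10⁻¹⁸) = 1.140 × 10⁻²² kg·m/s.
λ = h/p = 6.626 × 10⁻³⁴ / 1.140 × 10⁻²² = 5.81 × 10⁻¹² m = 5810 fm.

λ = 5810 fm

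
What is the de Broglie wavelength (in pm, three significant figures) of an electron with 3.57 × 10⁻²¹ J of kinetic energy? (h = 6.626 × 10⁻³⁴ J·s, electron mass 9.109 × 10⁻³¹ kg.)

λ = 8220 pm

p = √(2mKE) = √(2 × 9.109 × 10⁻³¹ × 3.570 × 10⁻²¹) = 8.065 × 10⁻²⁶ kg·m/s.
λ = h/p = 6.626 × 10⁻³⁴ / 8.065 × 10⁻²⁶ = 8.22 × 10⁻⁹ m = 8220 pm.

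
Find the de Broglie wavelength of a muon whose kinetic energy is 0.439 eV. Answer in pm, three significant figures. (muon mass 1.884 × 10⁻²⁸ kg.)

KE = 0.439 eV = 7.033 × 10⁻²⁰ J.
p = √(2mKE) = √(2 × 1.884 × 10⁻²⁸ × 7.033 × 10⁻²⁰) = 5.148 × 10⁻²⁴ kg·m/s.
λ = h/p = 6.626 × 10⁻³⁴ / 5.148 × 10⁻²⁴ = 1.29 × 10⁻¹⁰ m = 129 pm.

λ = 129 pm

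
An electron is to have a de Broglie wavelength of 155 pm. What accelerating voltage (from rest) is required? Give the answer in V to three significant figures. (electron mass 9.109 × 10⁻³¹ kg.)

V = 62.6 V

p = h/λ = 6.626 × 10⁻³⁴ / 1.550 × 10⁻¹⁰ = 4.275 × 10⁻²⁴ kg·m/s.
KE = p²/(2m) = 1.003 × 10⁻¹⁷ J.
V = KE/e = 1.003 × 10⁻¹⁷ / (1.602 × 10⁻¹⁹) = 62.6 V.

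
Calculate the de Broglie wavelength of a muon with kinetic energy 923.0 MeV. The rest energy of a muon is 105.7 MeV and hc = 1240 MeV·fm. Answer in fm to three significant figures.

Total energy E = KE + m₀c² = 923.0 + 105.7 = 1028.7 MeV.
(pc)² = E² − (m₀c²)² = (1028.7)² − (105.7)² = 1.047 × 10⁶ MeV², so pc = 1023 MeV.
λ = hc/(pc) = 1240 MeV·fm / 1023 MeV = 1.21 fm.

λ = 1.21 fm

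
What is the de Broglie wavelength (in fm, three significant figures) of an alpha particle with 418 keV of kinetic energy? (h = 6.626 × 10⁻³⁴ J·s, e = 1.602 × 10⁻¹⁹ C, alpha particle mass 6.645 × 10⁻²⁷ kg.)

λ = 22.2 fm

KE = 418 keV = 6.696 × 10⁻¹⁴ J.
p = √(2mKE) = √(2 × 6.645 × 10⁻²⁷ × 6.696 × 10⁻¹⁴) = 2.983 × 10⁻²⁰ kg·m/s.
λ = h/p = 6.626 × 10⁻³⁴ / 2.983 × 10⁻²⁰ = 2.22 × 10⁻¹⁴ m = 22.2 fm.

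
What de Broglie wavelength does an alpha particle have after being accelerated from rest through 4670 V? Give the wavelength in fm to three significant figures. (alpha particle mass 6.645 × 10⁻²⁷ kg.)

λ = 149 fm

KE = 2eV = 2 × 1.602 × 10⁻¹⁹ × 4670 = 1.496 × 10⁻¹⁵ J.
p = √(2mKE) = √(2 × 6.645 × 10⁻²⁷ × 1.496 × 10⁻¹⁵) = 4.459 × 10⁻²¹ kg·m/s.
λ = h/p = 6.626 × 10⁻³⁴ / 4.459 × 10⁻²¹ = 1.49 × 10⁻¹³ m = 149 fm.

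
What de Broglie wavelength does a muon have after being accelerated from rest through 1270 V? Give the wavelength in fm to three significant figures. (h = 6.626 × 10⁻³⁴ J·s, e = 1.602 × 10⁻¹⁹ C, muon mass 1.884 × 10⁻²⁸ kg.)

λ = 2390 fm

KE = eV = 1.602 × 10⁻¹⁹ × 1270 = 2.035 × 10⁻¹⁶ J.
p = √(2mKE) = √(2 × 1.884 × 10⁻²⁸ × 2.035 × 10⁻¹⁶) = 2.769 × 10⁻²² kg·m/s.
λ = h/p = 6.626 × 10⁻³⁴ / 2.769 × 10⁻²² = 2.39 × 10⁻¹² m = 2390 fm.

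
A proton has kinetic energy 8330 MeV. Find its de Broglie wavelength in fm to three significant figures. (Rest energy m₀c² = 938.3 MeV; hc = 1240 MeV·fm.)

λ = 0.134 fm

Total energy E = KE + m₀c² = 8330 + 938.3 = 9268.3 MeV.
(pc)² = E² − (m₀c²)² = (9268.3)² − (938.3)² = 8.502 × 10⁷ MeV², so pc = 9221 MeV.
λ = hc/(pc) = 1240 MeV·fm / 9221 MeV = 0.134 fm.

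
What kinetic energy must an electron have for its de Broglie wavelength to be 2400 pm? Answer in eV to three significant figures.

p = h/λ = 6.626 × 10⁻³⁴ / 2.400 × 10⁻⁹ = 2.761 × 10⁻²⁵ kg·m/s.
KE = p²/(2m) = (2.761 × 10⁻²⁵)² / (2 × 9.109 × 10⁻³¹) = 4.184 × 10⁻²⁰ J = 0.261 eV.

KE = 0.261 eV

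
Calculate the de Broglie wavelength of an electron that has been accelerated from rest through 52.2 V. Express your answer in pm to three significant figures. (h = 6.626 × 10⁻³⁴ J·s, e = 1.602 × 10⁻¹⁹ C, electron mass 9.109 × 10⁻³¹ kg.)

λ = 170 pm

KE = eV = 1.602 × 10⁻¹⁹ × 52.20 = 8.362 × 10⁻¹⁸ J.
p = √(2mKE) = √(2 × 9.109 × 10⁻³¹ × 8.362 × 10⁻¹⁸) = 3.903 × 10⁻²⁴ kg·m/s.
λ = h/p = 6.626 × 10⁻³⁴ / 3.903 × 10⁻²⁴ = 1.70 × 10⁻¹⁰ m = 170 pm.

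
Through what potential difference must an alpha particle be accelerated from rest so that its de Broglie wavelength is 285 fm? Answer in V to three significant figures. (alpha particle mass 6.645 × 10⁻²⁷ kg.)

V = 1270 V

p = h/λ = 6.626 × 10⁻³⁴ / 2.850 × 10⁻¹³ = 2.325 × 10⁻²¹ kg·m/s.
KE = p²/(2m) = 4.067 × 10⁻¹⁶ J.
V = KE/2e = 4.067 × 10⁻¹⁶ / (2 × 1.602 × 10⁻¹⁹) = 1270 V.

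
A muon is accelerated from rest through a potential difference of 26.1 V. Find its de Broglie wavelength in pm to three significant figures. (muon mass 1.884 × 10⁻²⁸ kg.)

KE = eV = 1.602 × 10⁻¹⁹ × 26.10 = 4.181 × 10⁻¹⁸ J.
p = √(2mKE) = √(2 × 1.884 × 10⁻²⁸ × 4.181 × 10⁻¹⁸) = 3.969 × 10⁻²³ kg·m/s.
λ = h/p = 6.626 × 10⁻³⁴ / 3.969 × 10⁻²³ = 1.67 × 10⁻¹¹ m = 16.7 pm.

λ = 16.7 pm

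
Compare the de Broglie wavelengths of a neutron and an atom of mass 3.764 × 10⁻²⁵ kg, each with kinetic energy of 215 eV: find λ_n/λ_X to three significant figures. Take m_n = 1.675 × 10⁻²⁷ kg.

At fixed KE, p = √(2mKE) so λ = h/p ∝ 1/√m.
λ_n/λ_X = √(m_X/m_n) = √(3.764 × 10⁻²⁵/1.675 × 10⁻²⁷) = √(224.7) = 15.0.

λ_n/λ_X = 15.0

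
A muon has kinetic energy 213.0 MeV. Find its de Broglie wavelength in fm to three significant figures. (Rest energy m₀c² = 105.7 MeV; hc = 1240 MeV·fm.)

Total energy E = KE + m₀c² = 213.0 + 105.7 = 318.7 MeV.
(pc)² = E² − (m₀c²)² = (318.7)² − (105.7)² = 9.040 × 10⁴ MeV², so pc = 300.7 MeV.
λ = hc/(pc) = 1240 MeV·fm / 300.7 MeV = 4.12 fm.

λ = 4.12 fm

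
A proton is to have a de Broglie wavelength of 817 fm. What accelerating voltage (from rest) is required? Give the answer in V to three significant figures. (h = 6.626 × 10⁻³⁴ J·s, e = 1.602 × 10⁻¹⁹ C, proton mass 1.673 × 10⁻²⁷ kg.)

V = 1230 V

p = h/λ = 6.626 × 10⁻³⁴ / 8.170 × 10⁻¹³ = 8.110 × 10⁻²² kg·m/s.
KE = p²/(2m) = 1.966 × 10⁻¹⁶ J.
V = KE/e = 1.966 × 10⁻¹⁶ / (1.602 × 10⁻¹⁹) = 1230 V.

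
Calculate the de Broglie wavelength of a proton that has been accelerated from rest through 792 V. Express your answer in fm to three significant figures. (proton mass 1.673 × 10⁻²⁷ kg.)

λ = 1020 fm

KE = eV = 1.602 × 10⁻¹⁹ × 792.0 = 1.269 × 10⁻¹⁶ J.
p = √(2mKE) = √(2 × 1.673 × 10⁻²⁷ × 1.269 × 10⁻¹⁶) = 6.516 × 10⁻²² kg·m/s.
λ = h/p = 6.626 × 10⁻³⁴ / 6.516 × 10⁻²² = 1.02 × 10⁻¹² m = 1020 fm.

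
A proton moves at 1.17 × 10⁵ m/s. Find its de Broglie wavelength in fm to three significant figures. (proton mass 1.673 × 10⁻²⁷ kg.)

λ = 3390 fm

p = mv = 1.673 × 10⁻²⁷ × 1.17 × 10⁵ = 1.957 × 10⁻²² kg·m/s.
λ = h/p = 6.626 × 10⁻³⁴ / 1.957 × 10⁻²² = 3.39 × 10⁻¹² m = 3390 fm.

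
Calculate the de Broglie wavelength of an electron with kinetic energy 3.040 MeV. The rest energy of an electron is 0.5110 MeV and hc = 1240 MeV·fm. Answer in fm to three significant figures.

Total energy E = KE + m₀c² = 3.040 + 0.5110 = 3.5510 MeV.
(pc)² = E² − (m₀c²)² = (3.5510)² − (0.5110)² = 12.35 MeV², so pc = 3.514 MeV.
λ = hc/(pc) = 1240 MeV·fm / 3.514 MeV = 353 fm.

λ = 353 fm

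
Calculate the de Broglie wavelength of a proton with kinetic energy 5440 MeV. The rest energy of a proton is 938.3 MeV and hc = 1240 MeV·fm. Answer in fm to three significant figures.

Total energy E = KE + m₀c² = 5440 + 938.3 = 6378.3 MeV.
(pc)² = E² − (m₀c²)² = (6378.3)² − (938.3)² = 3.980 × 10⁷ MeV², so pc = 6309 MeV.
λ = hc/(pc) = 1240 MeV·fm / 6309 MeV = 0.197 fm.

λ = 0.197 fm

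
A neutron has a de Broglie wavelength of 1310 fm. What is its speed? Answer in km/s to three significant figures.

v = 302 km/s

p = h/λ = 6.626 × 10⁻³⁴ / 1.310 × 10⁻¹² = 5.058 × 10⁻²² kg·m/s.
v = p/m = 5.058 × 10⁻²² / 1.675 × 10⁻²⁷ = 3.02 × 10⁵ m/s = 302 km/s.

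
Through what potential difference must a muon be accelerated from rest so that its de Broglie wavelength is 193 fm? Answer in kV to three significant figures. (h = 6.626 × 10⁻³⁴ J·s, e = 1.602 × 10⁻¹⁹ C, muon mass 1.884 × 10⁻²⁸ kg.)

p = h/λ = 6.626 × 10⁻³⁴ / 1.930 × 10⁻¹³ = 3.433 × 10⁻²¹ kg·m/s.
KE = p²/(2m) = 3.128 × 10⁻¹⁴ J.
V = KE/e = 3.128 × 10⁻¹⁴ / (1.602 × 10⁻¹⁹) = 195 kV.

V = 195 kV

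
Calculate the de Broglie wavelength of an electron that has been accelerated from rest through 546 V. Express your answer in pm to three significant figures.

λ = 52.5 pm

KE = eV = 1.602 × 10⁻¹⁹ × 546.0 = 8.747 × 10⁻¹⁷ J.
p = √(2mKE) = √(2 × 9.109 × 10⁻³¹ × 8.747 × 10⁻¹⁷) = 1.262 × 10⁻²³ kg·m/s.
λ = h/p = 6.626 × 10⁻³⁴ / 1.262 × 10⁻²³ = 5.25 × 10⁻¹¹ m = 52.5 pm.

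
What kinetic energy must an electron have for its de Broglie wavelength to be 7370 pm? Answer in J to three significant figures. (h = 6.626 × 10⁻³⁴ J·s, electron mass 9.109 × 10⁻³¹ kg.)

KE = 4.44 × 10⁻²¹ J

p = h/λ = 6.626 × 10⁻³⁴ / 7.370 × 10⁻⁹ = 8.991 × 10⁻²⁶ kg·m/s.
KE = p²/(2m) = (8.991 × 10⁻²⁶)² / (2 × 9.109 × 10⁻³¹) = 4.437 × 10⁻²¹ J = 4.44 × 10⁻²¹ J.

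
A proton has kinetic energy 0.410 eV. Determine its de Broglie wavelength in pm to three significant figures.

λ = 44.7 pm

KE = 0.410 eV = 6.568 × 10⁻²⁰ J.
p = √(2mKE) = √(2 × 1.673 × 10⁻²⁷ × 6.568 × 10⁻²⁰) = 1.482 × 10⁻²³ kg·m/s.
λ = h/p = 6.626 × 10⁻³⁴ / 1.482 × 10⁻²³ = 4.47 × 10⁻¹¹ m = 44.7 pm.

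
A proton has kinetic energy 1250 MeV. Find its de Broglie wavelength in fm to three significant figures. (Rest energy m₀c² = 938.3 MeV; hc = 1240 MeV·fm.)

Total energy E = KE + m₀c² = 1250 + 938.3 = 2188.3 MeV.
(pc)² = E² − (m₀c²)² = (2188.3)² − (938.3)² = 3.908 × 10⁶ MeV², so pc = 1977 MeV.
λ = hc/(pc) = 1240 MeV·fm / 1977 MeV = 0.627 fm.

λ = 0.627 fm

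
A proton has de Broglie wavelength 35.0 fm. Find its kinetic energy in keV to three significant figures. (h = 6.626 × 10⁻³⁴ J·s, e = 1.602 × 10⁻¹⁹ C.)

KE = 669 keV

p = h/λ = 6.626 × 10⁻³⁴ / 3.500 × 10⁻¹⁴ = 1.893 × 10⁻²⁰ kg·m/s.
KE = p²/(2m) = (1.893 × 10⁻²⁰)² / (2 × 1.673 × 10⁻²⁷) = 1.071 × 10⁻¹³ J = 669 keV.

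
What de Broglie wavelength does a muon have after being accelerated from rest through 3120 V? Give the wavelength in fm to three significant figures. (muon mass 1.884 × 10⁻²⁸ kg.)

λ = 1530 fm

KE = eV = 1.602 × 10⁻¹⁹ × 3120 = 4.998 × 10⁻¹⁶ J.
p = √(2mKE) = √(2 × 1.884 × 10⁻²⁸ × 4.998 × 10⁻¹⁶) = 4.340 × 10⁻²² kg·m/s.
λ = h/p = 6.626 × 10⁻³⁴ / 4.340 × 10⁻²² = 1.53 × 10⁻¹² m = 1530 fm.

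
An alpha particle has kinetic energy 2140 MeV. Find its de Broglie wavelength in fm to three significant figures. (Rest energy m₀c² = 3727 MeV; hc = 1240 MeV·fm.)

λ = 0.274 fm

Total energy E = KE + m₀c² = 2140 + 3727 = 5867 MeV.
(pc)² = E² − (m₀c²)² = (5867)² − (3727)² = 2.053 × 10⁷ MeV², so pc = 4531 MeV.
λ = hc/(pc) = 1240 MeV·fm / 4531 MeV = 0.274 fm.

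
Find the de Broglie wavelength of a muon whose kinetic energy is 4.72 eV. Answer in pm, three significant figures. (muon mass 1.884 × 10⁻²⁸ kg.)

λ = 39.3 pm

KE = 4.72 eV = 7.561 × 10⁻¹⁹ J.
p = √(2mKE) = √(2 × 1.884 × 10⁻²⁸ × 7.561 × 10⁻¹⁹) = 1.688 × 10⁻²³ kg·m/s.
λ = h/p = 6.626 × 10⁻³⁴ / 1.688 × 10⁻²³ = 3.93 × 10⁻¹¹ m = 39.3 pm.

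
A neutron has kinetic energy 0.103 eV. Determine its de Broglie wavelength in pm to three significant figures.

λ = 89.1 pm

KE = 0.103 eV = 1.650 × 10⁻²⁰ J.
p = √(2mKE) = √(2 × 1.675 × 10⁻²⁷ × 1.650 × 10⁻²⁰) = 7.435 × 10⁻²⁴ kg·m/s.
λ = h/p = 6.626 × 10⁻³⁴ / 7.435 × 10⁻²⁴ = 8.91 × 10⁻¹¹ m = 89.1 pm.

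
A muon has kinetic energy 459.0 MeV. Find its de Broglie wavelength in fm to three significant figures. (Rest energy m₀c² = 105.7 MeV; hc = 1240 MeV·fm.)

Total energy E = KE + m₀c² = 459.0 + 105.7 = 564.7 MeV.
(pc)² = E² − (m₀c²)² = (564.7)² − (105.7)² = 3.077 × 10⁵ MeV², so pc = 554.7 MeV.
λ = hc/(pc) = 1240 MeV·fm / 554.7 MeV = 2.24 fm.

λ = 2.24 fm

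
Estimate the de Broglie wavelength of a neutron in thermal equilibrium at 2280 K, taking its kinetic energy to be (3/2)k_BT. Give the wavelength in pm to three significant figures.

KE = (3/2)k_BT = 1.5 × 1.381 × 10⁻²³ × 2280 = 4.723 × 10⁻²⁰ J.
p = √(2mKE) = √(2 × 1.675 × 10⁻²⁷ × 4.723 × 10⁻²⁰) = 1.258 × 10⁻²³ kg·m/s.
λ = h/p = 5.27 × 10⁻¹¹ m = 52.7 pm.

λ = 52.7 pm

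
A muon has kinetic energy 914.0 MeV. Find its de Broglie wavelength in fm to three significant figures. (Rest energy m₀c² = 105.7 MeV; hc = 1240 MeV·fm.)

Total energy E = KE + m₀c² = 914.0 + 105.7 = 1019.7 MeV.
(pc)² = E² − (m₀c²)² = (1019.7)² − (105.7)² = 1.029 × 10⁶ MeV², so pc = 1014 MeV.
λ = hc/(pc) = 1240 MeV·fm / 1014 MeV = 1.22 fm.

λ = 1.22 fm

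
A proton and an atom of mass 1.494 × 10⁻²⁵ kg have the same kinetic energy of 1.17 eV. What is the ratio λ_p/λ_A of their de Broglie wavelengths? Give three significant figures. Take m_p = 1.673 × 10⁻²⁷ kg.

At fixed KE, p = √(2mKE) so λ = h/p ∝ 1/√m.
λ_p/λ_A = √(m_A/m_p) = √(1.494 × 10⁻²⁵/1.673 × 10⁻²⁷) = √(89.30) = 9.45.

λ_p/λ_A = 9.45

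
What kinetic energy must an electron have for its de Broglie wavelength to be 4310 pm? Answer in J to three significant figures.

KE = 1.30 × 10⁻²⁰ J

p = h/λ = 6.626 × 10⁻³⁴ / 4.310 × 10⁻⁹ = 1.537 × 10⁻²⁵ kg·m/s.
KE = p²/(2m) = (1.537 × 10⁻²⁵)² / (2 × 9.109 × 10⁻³¹) = 1.297 × 10⁻²⁰ J = 1.30 × 10⁻²⁰ J.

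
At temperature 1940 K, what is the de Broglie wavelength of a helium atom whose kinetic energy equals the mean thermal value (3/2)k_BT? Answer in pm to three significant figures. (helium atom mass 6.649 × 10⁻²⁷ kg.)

λ = 28.7 pm

KE = (3/2)k_BT = 1.5 × 1.381 × 10⁻²³ × 1940 = 4.019 × 10⁻²⁰ J.
p = √(2mKE) = √(2 × 6.649 × 10⁻²⁷ × 4.019 × 10⁻²⁰) = 2.312 × 10⁻²³ kg·m/s.
λ = h/p = 2.87 × 10⁻¹¹ m = 28.7 pm.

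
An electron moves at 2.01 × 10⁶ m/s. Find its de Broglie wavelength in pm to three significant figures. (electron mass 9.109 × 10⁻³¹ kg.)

p = mv = 9.109 × 10⁻³¹ × 2.01 × 10⁶ = 1.831 × 10⁻²⁴ kg·m/s.
λ = h/p = 6.626 × 10⁻³⁴ / 1.831 × 10⁻²⁴ = 3.62 × 10⁻¹⁰ m = 362 pm.

λ = 362 pm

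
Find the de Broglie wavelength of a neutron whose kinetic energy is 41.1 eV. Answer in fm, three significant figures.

KE = 41.1 eV = 6.584 × 10⁻¹⁸ J.
p = √(2mKE) = √(2 × 1.675 × 10⁻²⁷ × 6.584 × 10⁻¹⁸) = 1.485 × 10⁻²² kg·m/s.
λ = h/p = 6.626 × 10⁻³⁴ / 1.485 × 10⁻²² = 4.46 × 10⁻¹² m = 4460 fm.

λ = 4460 fm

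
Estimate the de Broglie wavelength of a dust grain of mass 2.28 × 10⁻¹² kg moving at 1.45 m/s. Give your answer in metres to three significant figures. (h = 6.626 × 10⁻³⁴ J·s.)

λ = 2.00 × 10⁻²² m

p = mv = 2.28 × 10⁻¹² × 1.45 = 3.306 × 10⁻¹² kg·m/s.
λ = h/p = 6.626 × 10⁻³⁴ / 3.306 × 10⁻¹² = 2.00 × 10⁻²² m.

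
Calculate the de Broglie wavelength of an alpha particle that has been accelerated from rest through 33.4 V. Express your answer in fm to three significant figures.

KE = 2eV = 2 × 1.602 × 10⁻¹⁹ × 33.40 = 1.070 × 10⁻¹⁷ J.
p = √(2mKE) = √(2 × 6.645 × 10⁻²⁷ × 1.070 × 10⁻¹⁷) = 3.771 × 10⁻²² kg·m/s.
λ = h/p = 6.626 × 10⁻³⁴ / 3.771 × 10⁻²² = 1.76 × 10⁻¹² m = 1760 fm.

λ = 1760 fm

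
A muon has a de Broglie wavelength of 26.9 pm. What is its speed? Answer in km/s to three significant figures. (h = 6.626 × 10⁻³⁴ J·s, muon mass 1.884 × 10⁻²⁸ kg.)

v = 131 km/s

p = h/λ = 6.626 × 10⁻³⁴ / 2.690 × 10⁻¹¹ = 2.463 × 10⁻²³ kg·m/s.
v = p/m = 2.463 × 10⁻²³ / 1.884 × 10⁻²⁸ = 1.31 × 10⁵ m/s = 131 km/s.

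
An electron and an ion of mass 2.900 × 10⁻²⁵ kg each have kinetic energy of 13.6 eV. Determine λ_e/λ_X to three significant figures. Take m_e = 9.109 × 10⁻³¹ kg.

λ_e/λ_X = 564

At fixed KE, p = √(2mKE) so λ = h/p ∝ 1/√m.
λ_e/λ_X = √(m_X/m_e) = √(2.900 × 10⁻²⁵/9.109 × 10⁻³¹) = √(3.184 × 10⁵) = 564.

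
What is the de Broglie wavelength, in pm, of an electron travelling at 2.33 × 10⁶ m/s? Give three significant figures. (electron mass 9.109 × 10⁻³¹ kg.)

λ = 312 pm

p = mv = 9.109 × 10⁻³¹ × 2.33 × 10⁶ = 2.122 × 10⁻²⁴ kg·m/s.
λ = h/p = 6.626 × 10⁻³⁴ / 2.122 × 10⁻²⁴ = 3.12 × 10⁻¹⁰ m = 312 pm.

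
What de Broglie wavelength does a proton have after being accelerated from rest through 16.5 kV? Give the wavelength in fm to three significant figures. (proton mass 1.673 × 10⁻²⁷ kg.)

KE = eV = 1.602 × 10⁻¹⁹ × 1.650 × 10⁴ = 2.643 × 10⁻¹⁵ J.
p = √(2mKE) = √(2 × 1.673 × 10⁻²⁷ × 2.643 × 10⁻¹⁵) = 2.974 × 10⁻²¹ kg·m/s.
λ = h/p = 6.626 × 10⁻³⁴ / 2.974 × 10⁻²¹ = 2.23 × 10⁻¹³ m = 223 fm.

λ = 223 fm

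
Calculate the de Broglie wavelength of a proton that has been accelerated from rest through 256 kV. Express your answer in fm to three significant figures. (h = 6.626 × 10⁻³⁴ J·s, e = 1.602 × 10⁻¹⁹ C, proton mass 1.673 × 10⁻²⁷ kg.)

KE = eV = 1.602 × 10⁻¹⁹ × 2.560 × 10⁵ = 4.101 × 10⁻¹⁴ J.
p = √(2mKE) = √(2 × 1.673 × 10⁻²⁷ × 4.101 × 10⁻¹⁴) = 1.171 × 10⁻²⁰ kg·m/s.
λ = h/p = 6.626 × 10⁻³⁴ / 1.171 × 10⁻²⁰ = 5.66 × 10⁻¹⁴ m = 56.6 fm.

λ = 56.6 fm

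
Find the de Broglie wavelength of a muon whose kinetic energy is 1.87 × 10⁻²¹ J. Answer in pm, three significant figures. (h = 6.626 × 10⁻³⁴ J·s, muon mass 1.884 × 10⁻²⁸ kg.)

λ = 789 pm

p = √(2mKE) = √(2 × 1.884 × 10⁻²⁸ × 1.870 × 10⁻²¹) = 8.394 × 10⁻²⁵ kg·m/s.
λ = h/p = 6.626 × 10⁻³⁴ / 8.394 × 10⁻²⁵ = 7.89 × 10⁻¹⁰ m = 789 pm.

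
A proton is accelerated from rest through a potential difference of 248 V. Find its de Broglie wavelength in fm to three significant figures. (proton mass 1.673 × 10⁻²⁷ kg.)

KE = eV = 1.602 × 10⁻¹⁹ × 248.0 = 3.973 × 10⁻¹⁷ J.
p = √(2mKE) = √(2 × 1.673 × 10⁻²⁷ × 3.973 × 10⁻¹⁷) = 3.646 × 10⁻²² kg·m/s.
λ = h/p = 6.626 × 10⁻³⁴ / 3.646 × 10⁻²² = 1.82 × 10⁻¹² m = 1820 fm.

λ = 1820 fm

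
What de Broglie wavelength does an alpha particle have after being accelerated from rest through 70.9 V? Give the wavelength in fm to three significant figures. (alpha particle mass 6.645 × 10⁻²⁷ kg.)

KE = 2eV = 2 × 1.602 × 10⁻¹⁹ × 70.90 = 2.272 × 10⁻¹⁷ J.
p = √(2mKE) = √(2 × 6.645 × 10⁻²⁷ × 2.272 × 10⁻¹⁷) = 5.495 × 10⁻²² kg·m/s.
λ = h/p = 6.626 × 10⁻³⁴ / 5.495 × 10⁻²² = 1.21 × 10⁻¹² m = 1210 fm.

λ = 1210 fm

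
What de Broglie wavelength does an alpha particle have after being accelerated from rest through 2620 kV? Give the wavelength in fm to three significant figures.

KE = 2eV = 2 × 1.602 × 10⁻¹⁹ × 2.620 × 10⁶ = 8.394 × 10⁻¹³ J.
p = √(2mKE) = √(2 × 6.645 × 10⁻²⁷ × 8.394 × 10⁻¹³) = 1.056 × 10⁻¹⁹ kg·m/s.
λ = h/p = 6.626 × 10⁻³⁴ / 1.056 × 10⁻¹⁹ = 6.27 × 10⁻¹⁵ m = 6.27 fm.

λ = 6.27 fm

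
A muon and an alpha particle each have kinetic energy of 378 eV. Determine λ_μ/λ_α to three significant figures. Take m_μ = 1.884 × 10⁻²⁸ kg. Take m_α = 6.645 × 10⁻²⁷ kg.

λ_μ/λ_α = 5.94

At fixed KE, p = √(2mKE) so λ = h/p ∝ 1/√m.
λ_μ/λ_α = √(m_α/m_μ) = √(6.645 × 10⁻²⁷/1.884 × 10⁻²⁸) = √(35.27) = 5.94.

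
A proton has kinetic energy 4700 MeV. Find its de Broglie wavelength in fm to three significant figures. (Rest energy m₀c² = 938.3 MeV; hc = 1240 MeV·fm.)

λ = 0.223 fm

Total energy E = KE + m₀c² = 4700 + 938.3 = 5638.3 MeV.
(pc)² = E² − (m₀c²)² = (5638.3)² − (938.3)² = 3.091 × 10⁷ MeV², so pc = 5560 MeV.
λ = hc/(pc) = 1240 MeV·fm / 5560 MeV = 0.223 fm.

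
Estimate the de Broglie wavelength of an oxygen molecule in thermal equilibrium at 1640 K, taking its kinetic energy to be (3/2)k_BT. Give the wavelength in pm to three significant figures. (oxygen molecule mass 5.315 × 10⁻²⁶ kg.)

λ = 11.0 pm

KE = (3/2)k_BT = 1.5 × 1.381 × 10⁻²³ × 1640 = 3.397 × 10⁻²⁰ J.
p = √(2mKE) = √(2 × 5.315 × 10⁻²⁶ × 3.397 × 10⁻²⁰) = 6.009 × 10⁻²³ kg·m/s.
λ = h/p = 1.10 × 10⁻¹¹ m = 11.0 pm.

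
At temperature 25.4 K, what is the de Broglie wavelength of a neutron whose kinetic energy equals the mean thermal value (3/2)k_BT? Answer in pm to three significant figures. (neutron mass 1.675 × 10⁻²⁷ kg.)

KE = (3/2)k_BT = 1.5 × 1.381 × 10⁻²³ × 25.4 = 5.262 × 10⁻²² J.
p = √(2mKE) = √(2 × 1.675 × 10⁻²⁷ × 5.262 × 10⁻²²) = 1.328 × 10⁻²⁴ kg·m/s.
λ = h/p = 4.99 × 10⁻¹⁰ m = 499 pm.

λ = 499 pm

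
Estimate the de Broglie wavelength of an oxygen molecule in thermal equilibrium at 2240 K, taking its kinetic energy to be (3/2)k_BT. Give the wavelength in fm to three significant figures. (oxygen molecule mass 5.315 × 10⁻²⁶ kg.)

KE = (3/2)k_BT = 1.5 × 1.381 × 10⁻²³ × 2240 = 4.640 × 10⁻²⁰ J.
p = √(2mKE) = √(2 × 5.315 × 10⁻²⁶ × 4.640 × 10⁻²⁰) = 7.023 × 10⁻²³ kg·m/s.
λ = h/p = 9.43 × 10⁻¹² m = 9430 fm.

λ = 9430 fm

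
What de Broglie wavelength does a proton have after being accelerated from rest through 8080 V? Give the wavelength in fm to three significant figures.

λ = 318 fm

KE = eV = 1.602 × 10⁻¹⁹ × 8080 = 1.294 × 10⁻¹⁵ J.
p = √(2mKE) = √(2 × 1.673 × 10⁻²⁷ × 1.294 × 10⁻¹⁵) = 2.081 × 10⁻²¹ kg·m/s.
λ = h/p = 6.626 × 10⁻³⁴ / 2.081 × 10⁻²¹ = 3.18 × 10⁻¹³ m = 318 fm.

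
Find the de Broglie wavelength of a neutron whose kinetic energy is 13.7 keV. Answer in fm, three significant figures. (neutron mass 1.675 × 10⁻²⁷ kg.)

KE = 13.7 keV = 2.195 × 10⁻¹⁵ J.
p = √(2mKE) = √(2 × 1.675 × 10⁻²⁷ × 2.195 × 10⁻¹⁵) = 2.712 × 10⁻²¹ kg·m/s.
λ = h/p = 6.626 × 10⁻³⁴ / 2.712 × 10⁻²¹ = 2.44 × 10⁻¹³ m = 244 fm.

λ = 244 fm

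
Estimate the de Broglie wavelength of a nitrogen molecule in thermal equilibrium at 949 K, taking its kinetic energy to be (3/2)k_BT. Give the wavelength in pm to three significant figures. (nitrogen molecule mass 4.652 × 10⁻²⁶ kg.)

KE = (3/2)k_BT = 1.5 × 1.381 × 10⁻²³ × 949 = 1.966 × 10⁻²⁰ J.
p = √(2mKE) = √(2 × 4.652 × 10⁻²⁶ × 1.966 × 10⁻²⁰) = 4.277 × 10⁻²³ kg·m/s.
λ = h/p = 1.55 × 10⁻¹¹ m = 15.5 pm.

λ = 15.5 pm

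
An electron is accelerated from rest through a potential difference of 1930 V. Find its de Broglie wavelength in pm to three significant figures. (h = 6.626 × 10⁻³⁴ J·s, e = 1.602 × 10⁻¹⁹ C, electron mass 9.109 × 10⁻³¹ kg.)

λ = 27.9 pm

KE = eV = 1.602 × 10⁻¹⁹ × 1930 = 3.092 × 10⁻¹⁶ J.
p = √(2mKE) = √(2 × 9.109 × 10⁻³¹ × 3.092 × 10⁻¹⁶) = 2.373 × 10⁻²³ kg·m/s.
λ = h/p = 6.626 × 10⁻³⁴ / 2.373 × 10⁻²³ = 2.79 × 10⁻¹¹ m = 27.9 pm.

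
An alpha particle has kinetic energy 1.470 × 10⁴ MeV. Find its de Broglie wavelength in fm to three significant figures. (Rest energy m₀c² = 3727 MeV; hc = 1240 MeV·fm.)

Total energy E = KE + m₀c² = 1.470 × 10⁴ + 3727 = 18427 MeV.
(pc)² = E² − (m₀c²)² = (18427)² − (3727)² = 3.257 × 10⁸ MeV², so pc = 1.805 × 10⁴ MeV.
λ = hc/(pc) = 1240 MeV·fm / 1.805 × 10⁴ MeV = 0.0687 fm.

λ = 0.0687 fm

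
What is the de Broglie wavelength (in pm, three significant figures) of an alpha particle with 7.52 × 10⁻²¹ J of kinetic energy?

p = √(2mKE) = √(2 × 6.645 × 10⁻²⁷ × 7.520 × 10⁻²¹) = 9.997 × 10⁻²⁴ kg·m/s.
λ = h/p = 6.626 × 10⁻³⁴ / 9.997 × 10⁻²⁴ = 6.63 × 10⁻¹¹ m = 66.3 pm.

λ = 66.3 pm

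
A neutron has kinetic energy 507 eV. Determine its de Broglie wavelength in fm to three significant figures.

KE = 507 eV = 8.122 × 10⁻¹⁷ J.
p = √(2mKE) = √(2 × 1.675 × 10⁻²⁷ × 8.122 × 10⁻¹⁷) = 5.216 × 10⁻²² kg·m/s.
λ = h/p = 6.626 × 10⁻³⁴ / 5.216 × 10⁻²² = 1.27 × 10⁻¹² m = 1270 fm.

λ = 1270 fm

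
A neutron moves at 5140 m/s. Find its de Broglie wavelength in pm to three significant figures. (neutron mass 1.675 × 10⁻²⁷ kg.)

p = mv = 1.675 × 10⁻²⁷ × 5140 = 8.610 × 10⁻²⁴ kg·m/s.
λ = h/p = 6.626 × 10⁻³⁴ / 8.610 × 10⁻²⁴ = 7.70 × 10⁻¹¹ m = 77.0 pm.

λ = 77.0 pm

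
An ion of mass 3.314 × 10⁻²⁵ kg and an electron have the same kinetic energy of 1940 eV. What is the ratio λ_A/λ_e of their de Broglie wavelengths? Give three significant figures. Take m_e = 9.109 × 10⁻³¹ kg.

At fixed KE, p = √(2mKE) so λ = h/p ∝ 1/√m.
λ_A/λ_e = √(m_e/m_A) = √(9.109 × 10⁻³¹/3.314 × 10⁻²⁵) = √(2.749 × 10⁻⁶) = 1.66 × 10⁻³.

λ_A/λ_e = 1.66 × 10⁻³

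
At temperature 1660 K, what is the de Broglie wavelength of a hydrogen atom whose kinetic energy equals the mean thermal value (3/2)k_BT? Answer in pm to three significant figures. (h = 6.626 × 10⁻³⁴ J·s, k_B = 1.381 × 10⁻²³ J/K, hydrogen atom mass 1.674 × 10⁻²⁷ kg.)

KE = (3/2)k_BT = 1.5 × 1.381 × 10⁻²³ × 1660 = 3.439 × 10⁻²⁰ J.
p = √(2mKE) = √(2 × 1.674 × 10⁻²⁷ × 3.439 × 10⁻²⁰) = 1.073 × 10⁻²³ kg·m/s.
λ = h/p = 6.18 × 10⁻¹¹ m = 61.8 pm.

λ = 61.8 pm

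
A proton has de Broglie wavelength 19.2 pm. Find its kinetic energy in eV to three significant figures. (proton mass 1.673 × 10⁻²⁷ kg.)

p = h/λ = 6.626 × 10⁻³⁴ / 1.920 × 10⁻¹¹ = 3.451 × 10⁻²³ kg·m/s.
KE = p²/(2m) = (3.451 × 10⁻²³)² / (2 × 1.673 × 10⁻²⁷) = 3.559 × 10⁻¹⁹ J = 2.22 eV.

KE = 2.22 eV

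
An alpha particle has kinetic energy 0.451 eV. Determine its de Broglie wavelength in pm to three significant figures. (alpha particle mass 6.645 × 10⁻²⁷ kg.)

λ = 21.4 pm

KE = 0.451 eV = 7.225 × 10⁻²⁰ J.
p = √(2mKE) = √(2 × 6.645 × 10⁻²⁷ × 7.225 × 10⁻²⁰) = 3.099 × 10⁻²³ kg·m/s.
λ = h/p = 6.626 × 10⁻³⁴ / 3.099 × 10⁻²³ = 2.14 × 10⁻¹¹ m = 21.4 pm.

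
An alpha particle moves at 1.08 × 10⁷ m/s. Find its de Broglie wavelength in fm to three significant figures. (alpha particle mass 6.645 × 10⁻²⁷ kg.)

p = mv = 6.645 × 10⁻²⁷ × 1.08 × 10⁷ = 7.177 × 10⁻²⁰ kg·m/s.
λ = h/p = 6.626 × 10⁻³⁴ / 7.177 × 10⁻²⁰ = 9.23 × 10⁻¹⁵ m = 9.23 fm.

λ = 9.23 fm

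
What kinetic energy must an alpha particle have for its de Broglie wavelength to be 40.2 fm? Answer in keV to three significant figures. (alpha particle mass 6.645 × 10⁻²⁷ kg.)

p = h/λ = 6.626 × 10⁻³⁴ / 4.020 × 10⁻¹⁴ = 1.648 × 10⁻²⁰ kg·m/s.
KE = p²/(2m) = (1.648 × 10⁻²⁰)² / (2 × 6.645 × 10⁻²⁷) = 2.044 × 10⁻¹⁴ J = 128 keV.

KE = 128 keV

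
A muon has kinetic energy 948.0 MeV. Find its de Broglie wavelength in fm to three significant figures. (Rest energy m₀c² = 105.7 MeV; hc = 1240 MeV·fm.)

λ = 1.18 fm

Total energy E = KE + m₀c² = 948.0 + 105.7 = 1053.7 MeV.
(pc)² = E² − (m₀c²)² = (1053.7)² − (105.7)² = 1.099 × 10⁶ MeV², so pc = 1048 MeV.
λ = hc/(pc) = 1240 MeV·fm / 1048 MeV = 1.18 fm.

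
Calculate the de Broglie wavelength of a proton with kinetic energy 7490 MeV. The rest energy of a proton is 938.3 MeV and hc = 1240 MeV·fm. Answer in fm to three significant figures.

Total energy E = KE + m₀c² = 7490 + 938.3 = 8428.3 MeV.
(pc)² = E² − (m₀c²)² = (8428.3)² − (938.3)² = 7.016 × 10⁷ MeV², so pc = 8376 MeV.
λ = hc/(pc) = 1240 MeV·fm / 8376 MeV = 0.148 fm.

λ = 0.148 fm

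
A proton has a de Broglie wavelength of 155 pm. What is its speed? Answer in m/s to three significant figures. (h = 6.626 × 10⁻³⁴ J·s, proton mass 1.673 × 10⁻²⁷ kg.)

v = 2560 m/s

p = h/λ = 6.626 × 10⁻³⁴ / 1.550 × 10⁻¹⁰ = 4.275 × 10⁻²⁴ kg·m/s.
v = p/m = 4.275 × 10⁻²⁴ / 1.673 × 10⁻²⁷ = 2.56 × 10³ m/s = 2560 m/s.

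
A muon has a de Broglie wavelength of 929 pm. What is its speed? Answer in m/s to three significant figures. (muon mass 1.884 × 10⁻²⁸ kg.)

v = 3790 m/s

p = h/λ = 6.626 × 10⁻³⁴ / 9.290 × 10⁻¹⁰ = 7.132 × 10⁻²⁵ kg·m/s.
v = p/m = 7.132 × 10⁻²⁵ / 1.884 × 10⁻²⁸ = 3.79 × 10³ m/s = 3790 m/s.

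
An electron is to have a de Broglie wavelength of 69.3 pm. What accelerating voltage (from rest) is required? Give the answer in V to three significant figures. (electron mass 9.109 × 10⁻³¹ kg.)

p = h/λ = 6.626 × 10⁻³⁴ / 6.930 × 10⁻¹¹ = 9.561 × 10⁻²⁴ kg·m/s.
KE = p²/(2m) = 5.018 × 10⁻¹⁷ J.
V = KE/e = 5.018 × 10⁻¹⁷ / (1.602 × 10⁻¹⁹) = 313 V.

V = 313 V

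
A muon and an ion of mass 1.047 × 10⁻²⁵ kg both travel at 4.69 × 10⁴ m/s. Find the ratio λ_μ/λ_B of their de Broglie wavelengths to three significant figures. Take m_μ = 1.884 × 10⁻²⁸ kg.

At fixed v, p = mv so λ = h/(mv) ∝ 1/m.
λ_μ/λ_B = m_B/m_μ = 1.047 × 10⁻²⁵/1.884 × 10⁻²⁸ = 556.

λ_μ/λ_B = 556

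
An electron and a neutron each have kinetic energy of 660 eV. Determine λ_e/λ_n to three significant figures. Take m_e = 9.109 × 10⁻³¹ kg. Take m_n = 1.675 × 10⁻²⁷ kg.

λ_e/λ_n = 42.9

At fixed KE, p = √(2mKE) so λ = h/p ∝ 1/√m.
λ_e/λ_n = √(m_n/m_e) = √(1.675 × 10⁻²⁷/9.109 × 10⁻³¹) = √(1839) = 42.9.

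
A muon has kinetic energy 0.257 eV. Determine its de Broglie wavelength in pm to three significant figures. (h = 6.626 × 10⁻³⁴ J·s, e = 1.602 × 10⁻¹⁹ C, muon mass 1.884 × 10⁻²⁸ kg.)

λ = 168 pm

KE = 0.257 eV = 4.117 × 10⁻²⁰ J.
p = √(2mKE) = √(2 × 1.884 × 10⁻²⁸ × 4.117 × 10⁻²⁰) = 3.939 × 10⁻²⁴ kg·m/s.
λ = h/p = 6.626 × 10⁻³⁴ / 3.939 × 10⁻²⁴ = 1.68 × 10⁻¹⁰ m = 168 pm.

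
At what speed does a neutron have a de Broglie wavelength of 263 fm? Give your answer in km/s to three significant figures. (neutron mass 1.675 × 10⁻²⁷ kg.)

p = h/λ = 6.626 × 10⁻³⁴ / 2.630 × 10⁻¹³ = 2.519 × 10⁻²¹ kg·m/s.
v = p/m = 2.519 × 10⁻²¹ / 1.675 × 10⁻²⁷ = 1.50 × 10⁶ m/s = 1500 km/s.

v = 1500 km/s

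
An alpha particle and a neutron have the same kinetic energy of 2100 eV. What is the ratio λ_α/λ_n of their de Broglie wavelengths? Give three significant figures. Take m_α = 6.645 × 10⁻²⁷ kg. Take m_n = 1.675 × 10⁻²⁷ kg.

At fixed KE, p = √(2mKE) so λ = h/p ∝ 1/√m.
λ_α/λ_n = √(m_n/m_α) = √(1.675 × 10⁻²⁷/6.645 × 10⁻²⁷) = √(0.2521) = 0.502.

λ_α/λ_n = 0.502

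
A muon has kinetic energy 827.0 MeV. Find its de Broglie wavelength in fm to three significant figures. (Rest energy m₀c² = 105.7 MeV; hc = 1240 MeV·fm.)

λ = 1.34 fm

Total energy E = KE + m₀c² = 827.0 + 105.7 = 932.7 MeV.
(pc)² = E² − (m₀c²)² = (932.7)² − (105.7)² = 8.588 × 10⁵ MeV², so pc = 926.7 MeV.
λ = hc/(pc) = 1240 MeV·fm / 926.7 MeV = 1.34 fm.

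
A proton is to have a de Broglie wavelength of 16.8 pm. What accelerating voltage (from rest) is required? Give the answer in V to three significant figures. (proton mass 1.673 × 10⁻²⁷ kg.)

V = 2.90 V

p = h/λ = 6.626 × 10⁻³⁴ / 1.680 × 10⁻¹¹ = 3.944 × 10⁻²³ kg·m/s.
KE = p²/(2m) = 4.649 × 10⁻¹⁹ J.
V = KE/e = 4.649 × 10⁻¹⁹ / (1.602 × 10⁻¹⁹) = 2.90 V.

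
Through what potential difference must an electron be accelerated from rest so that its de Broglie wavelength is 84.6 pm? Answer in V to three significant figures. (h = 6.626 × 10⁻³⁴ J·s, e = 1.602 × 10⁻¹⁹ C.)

V = 210 V

p = h/λ = 6.626 × 10⁻³⁴ / 8.460 × 10⁻¹¹ = 7.832 × 10⁻²⁴ kg·m/s.
KE = p²/(2m) = 3.367 × 10⁻¹⁷ J.
V = KE/e = 3.367 × 10⁻¹⁷ / (1.602 × 10⁻¹⁹) = 210 V.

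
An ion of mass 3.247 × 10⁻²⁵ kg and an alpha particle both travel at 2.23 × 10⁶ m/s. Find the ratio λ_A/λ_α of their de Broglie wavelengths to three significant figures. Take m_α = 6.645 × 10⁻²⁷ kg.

λ_A/λ_α = 0.0205

At fixed v, p = mv so λ = h/(mv) ∝ 1/m.
λ_A/λ_α = m_α/m_A = 6.645 × 10⁻²⁷/3.247 × 10⁻²⁵ = 0.0205.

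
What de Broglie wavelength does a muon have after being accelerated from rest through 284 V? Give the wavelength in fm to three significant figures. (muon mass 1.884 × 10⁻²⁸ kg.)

λ = 5060 fm

KE = eV = 1.602 × 10⁻¹⁹ × 284.0 = 4.550 × 10⁻¹⁷ J.
p = √(2mKE) = √(2 × 1.884 × 10⁻²⁸ × 4.550 × 10⁻¹⁷) = 1.309 × 10⁻²² kg·m/s.
λ = h/p = 6.626 × 10⁻³⁴ / 1.309 × 10⁻²² = 5.06 × 10⁻¹² m = 5060 fm.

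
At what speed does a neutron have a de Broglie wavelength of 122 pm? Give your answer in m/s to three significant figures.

v = 3240 m/s

p = h/λ = 6.626 × 10⁻³⁴ / 1.220 × 10⁻¹⁰ = 5.431 × 10⁻²⁴ kg·m/s.
v = p/m = 5.431 × 10⁻²⁴ / 1.675 × 10⁻²⁷ = 3.24 × 10³ m/s = 3240 m/s.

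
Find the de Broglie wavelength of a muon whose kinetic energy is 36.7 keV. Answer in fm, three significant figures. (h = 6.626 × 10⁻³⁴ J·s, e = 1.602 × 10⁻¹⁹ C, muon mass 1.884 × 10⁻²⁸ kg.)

KE = 36.7 keV = 5.879 × 10⁻¹⁵ J.
p = √(2mKE) = √(2 × 1.884 × 10⁻²⁸ × 5.879 × 10⁻¹⁵) = 1.488 × 10⁻²¹ kg·m/s.
λ = h/p = 6.626 × 10⁻³⁴ / 1.488 × 10⁻²¹ = 4.45 × 10⁻¹³ m = 445 fm.

λ = 445 fm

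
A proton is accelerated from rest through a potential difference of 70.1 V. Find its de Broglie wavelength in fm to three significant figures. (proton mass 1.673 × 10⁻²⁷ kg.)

KE = eV = 1.602 × 10⁻¹⁹ × 70.10 = 1.123 × 10⁻¹⁷ J.
p = √(2mKE) = √(2 × 1.673 × 10⁻²⁷ × 1.123 × 10⁻¹⁷) = 1.938 × 10⁻²² kg·m/s.
λ = h/p = 6.626 × 10⁻³⁴ / 1.938 × 10⁻²² = 3.42 × 10⁻¹² m = 3420 fm.

λ = 3420 fm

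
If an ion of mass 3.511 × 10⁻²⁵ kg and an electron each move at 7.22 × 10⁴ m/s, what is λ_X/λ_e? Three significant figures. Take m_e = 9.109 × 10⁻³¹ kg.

At fixed v, p = mv so λ = h/(mv) ∝ 1/m.
λ_X/λ_e = m_e/m_X = 9.109 × 10⁻³¹/3.511 × 10⁻²⁵ = 2.59 × 10⁻⁶.

λ_X/λ_e = 2.59 × 10⁻⁶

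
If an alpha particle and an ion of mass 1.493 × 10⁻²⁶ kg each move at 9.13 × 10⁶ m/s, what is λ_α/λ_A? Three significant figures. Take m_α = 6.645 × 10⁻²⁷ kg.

At fixed v, p = mv so λ = h/(mv) ∝ 1/m.
λ_α/λ_A = m_A/m_α = 1.493 × 10⁻²⁶/6.645 × 10⁻²⁷ = 2.25.

λ_α/λ_A = 2.25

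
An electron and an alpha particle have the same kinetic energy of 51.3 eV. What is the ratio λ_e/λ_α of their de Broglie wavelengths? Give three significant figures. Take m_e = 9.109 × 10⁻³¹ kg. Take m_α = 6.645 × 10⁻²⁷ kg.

λ_e/λ_α = 85.4

At fixed KE, p = √(2mKE) so λ = h/p ∝ 1/√m.
λ_e/λ_α = √(m_α/m_e) = √(6.645 × 10⁻²⁷/9.109 × 10⁻³¹) = √(7295) = 85.4.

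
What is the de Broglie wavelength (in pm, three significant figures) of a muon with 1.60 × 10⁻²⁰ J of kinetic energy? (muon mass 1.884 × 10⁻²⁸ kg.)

p = √(2mKE) = √(2 × 1.884 × 10⁻²⁸ × 1.600 × 10⁻²⁰) = 2.455 × 10⁻²⁴ kg·m/s.
λ = h/p = 6.626 × 10⁻³⁴ / 2.455 × 10⁻²⁴ = 2.70 × 10⁻¹⁰ m = 270 pm.

λ = 270 pm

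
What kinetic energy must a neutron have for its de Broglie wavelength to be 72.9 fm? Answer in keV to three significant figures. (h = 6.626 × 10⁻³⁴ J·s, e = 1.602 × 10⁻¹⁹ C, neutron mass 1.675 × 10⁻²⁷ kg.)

KE = 154 keV

p = h/λ = 6.626 × 10⁻³⁴ / 7.290 × 10⁻¹⁴ = 9.089 × 10⁻²¹ kg·m/s.
KE = p²/(2m) = (9.089 × 10⁻²¹)² / (2 × 1.675 × 10⁻²⁷) = 2.466 × 10⁻¹⁴ J = 154 keV.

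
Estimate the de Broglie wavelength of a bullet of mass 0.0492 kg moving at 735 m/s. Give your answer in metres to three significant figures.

λ = 1.83 × 10⁻³⁵ m

p = mv = 0.0492 × 735 = 3.616 × 10¹ kg·m/s.
λ = h/p = 6.626 × 10⁻³⁴ / 3.616 × 10¹ = 1.83 × 10⁻³⁵ m.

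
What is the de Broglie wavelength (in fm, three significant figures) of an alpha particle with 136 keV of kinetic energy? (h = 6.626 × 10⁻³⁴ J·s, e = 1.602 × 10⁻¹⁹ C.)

KE = 136 keV = 2.179 × 10⁻¹⁴ J.
p = √(2mKE) = √(2 × 6.645 × 10⁻²⁷ × 2.179 × 10⁻¹⁴) = 1.702 × 10⁻²⁰ kg·m/s.
λ = h/p = 6.626 × 10⁻³⁴ / 1.702 × 10⁻²⁰ = 3.89 × 10⁻¹⁴ m = 38.9 fm.

λ = 38.9 fm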